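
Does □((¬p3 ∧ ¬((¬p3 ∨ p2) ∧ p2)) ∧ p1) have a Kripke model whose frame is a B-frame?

Satisfiable

1. □((¬p3 ∧ ¬((¬p3 ∨ p2) ∧ p2)) ∧ p1), u
2. (¬p3 ∧ ¬((¬p3 ∨ p2) ∧ p2)) ∧ p1, u
3. ¬p3 ∧ ¬((¬p3 ∨ p2) ∧ p2), u
4. p1, u
5. ¬p3, u
6. ¬((¬p3 ∨ p2) ∧ p2), u
7. ¬p2, u
Accessibility: uRu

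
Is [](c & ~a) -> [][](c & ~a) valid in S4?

Valid in S4

Tableau for the negation ~([](c & ~a) -> [][](c & ~a)):
1. ~([](c & ~a) -> [][](c & ~a)), w0
2. [](c & ~a), w0
3. ~[][](c & ~a), w0
4. c & ~a, w0
5. c, w0
6. ~a, w0
7. ~[](c & ~a), w1
8. c & ~a, w1
9. c, w1
10. ~a, w1
11. ~(c & ~a), w2
12. c & ~a, w2
13. c, w2
14. ~a, w2
15. a, w2
Accessibility: w0Rw0, w0Rw1, w0Rw2, w1Rw1, w1Rw2, w2Rw2
Branch closes: a and ~a both at w2.
All branches of the negation close; one closing branch shown above.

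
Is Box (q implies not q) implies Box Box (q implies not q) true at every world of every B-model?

Invalid (countermodel exists)

Tableau for the negation not (Box (q implies not q) implies Box Box (q implies not q)):
1. not (Box (q implies not q) implies Box Box (q implies not q)), w0
2. Box (q implies not q), w0
3. not Box Box (q implies not q), w0
4. q implies not q, w0
5. not q, w0
6. not Box (q implies not q), w1
7. q implies not q, w1
8. not q, w1
9. not (q implies not q), w2
10. q, w2
Accessibility: w0Rw0, w0Rw1, w1Rw0, w1Rw1, w1Rw2, w2Rw1, w2Rw2
The negation has an open branch (countermodel exists).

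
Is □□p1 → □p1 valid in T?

Tableau for the negation ¬(□□p1 → □p1):
1. ¬(□□p1 → □p1), u
2. □□p1, u
3. ¬□p1, u
4. □p1, u
5. p1, u
6. ¬p1, v
7. □p1, v
8. p1, v
Accessibility: uRu, uRv, vRv
Branch closes: p1 and ¬p1 both at v.
All branches of the negation close; one closing branch shown above.

Valid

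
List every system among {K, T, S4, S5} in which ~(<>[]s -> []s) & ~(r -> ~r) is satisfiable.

K, T, S4

S4-tableau for the formula:
1. ~(<>[]s -> []s) & ~(r -> ~r), u
2. ~(<>[]s -> []s), u   [&-rule on 1]
3. ~(r -> ~r), u   [&-rule on 1]
4. <>[]s, u   [~->-rule on 2]
5. ~[]s, u   [~->-rule on 2]
6. r, u   [~->-rule on 3]
7. []s, v   [<>-rule on 4: fresh world v, uRv]
8. s, v   [[]-rule on 7 via vRv]
9. ~s, w   [~[]-rule on 5: fresh world w, uRw]
Accessibility: uRu, uRv, uRw, vRv, wRw
Complete open branch: satisfiable in S4, hence also in K, T (this S4-model is also a K-model and a T-model).
S5-tableau for the formula:
1. ~(<>[]s -> []s) & ~(r -> ~r), u
2. ~(<>[]s -> []s), u   [&-rule on 1]
3. ~(r -> ~r), u   [&-rule on 1]
4. <>[]s, u   [~->-rule on 2]
5. ~[]s, u   [~->-rule on 2]
6. r, u   [~->-rule on 3]
7. []s, v   [<>-rule on 4: fresh world v, uRv]
8. s, u   [[]-rule on 7 via vRu]
9. s, v   [[]-rule on 7 via vRv]
10. ~s, w   [~[]-rule on 5: fresh world w, uRw]
11. s, w   [[]-rule on 7 via vRw]
Accessibility: uRu, uRv, uRw, vRu, vRv, vRw, wRu, wRv, wRw
Branch closes: s and ~s both at w.
Every branch closes (one shown): unsatisfiable in S5.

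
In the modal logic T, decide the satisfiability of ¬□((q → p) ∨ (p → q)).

1. ¬□((q → p) ∨ (p → q)), w0
2. ¬((q → p) ∨ (p → q)), w1
3. ¬(q → p), w1
4. ¬(p → q), w1
5. q, w1
6. ¬p, w1
7. p, w1
8. ¬q, w1
Accessibility: w0Rw0, w0Rw1, w1Rw1
Branch closes: p and ¬p both at w1.
Every branch closes; the branch above is one of them.

Unsatisfiable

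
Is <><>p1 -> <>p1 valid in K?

No, not valid

Tableau for the negation ~(<><>p1 -> <>p1):
1. ~(<><>p1 -> <>p1), 0
2. <><>p1, 0
3. ~<>p1, 0
4. <>p1, 1
5. ~p1, 1
6. p1, 2
Accessibility: 0R1, 1R2
The negation has an open branch (countermodel exists).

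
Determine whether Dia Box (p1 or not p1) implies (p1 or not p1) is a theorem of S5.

Yes, valid

Tableau for the negation not (Dia Box (p1 or not p1) implies (p1 or not p1)):
1. not (Dia Box (p1 or not p1) implies (p1 or not p1)), u
2. Dia Box (p1 or not p1), u   [neg-implies-rule on 1]
3. not (p1 or not p1), u   [neg-implies-rule on 1]
4. not p1, u   [neg-or-rule on 3]
5. p1, u   [neg-or-rule on 3]
Accessibility: uRu
Branch closes: p1 and not p1 both at u.
Every branch of the negation's tableau closes; the branch above is one of them.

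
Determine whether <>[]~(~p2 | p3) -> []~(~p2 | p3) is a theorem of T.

Tableau for the negation ~(<>[]~(~p2 | p3) -> []~(~p2 | p3)):
1. ~(<>[]~(~p2 | p3) -> []~(~p2 | p3)), 0
2. <>[]~(~p2 | p3), 0
3. ~[]~(~p2 | p3), 0
4. []~(~p2 | p3), 1
5. ~(~p2 | p3), 1
6. p2, 1
7. ~p3, 1
8. ~p2 | p3, 2
9. p3, 2
Accessibility: 0R0, 0R1, 0R2, 1R1, 2R2
The negation has an open branch (countermodel exists).

Invalid (countermodel exists)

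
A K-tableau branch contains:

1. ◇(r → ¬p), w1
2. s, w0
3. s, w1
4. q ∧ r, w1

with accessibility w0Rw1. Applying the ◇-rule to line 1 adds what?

a fresh world w2 with w1Rw2, and r → ¬p at w2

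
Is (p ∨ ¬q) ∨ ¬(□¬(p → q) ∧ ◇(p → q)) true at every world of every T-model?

Valid

Tableau for the negation ¬((p ∨ ¬q) ∨ ¬(□¬(p → q) ∧ ◇(p → q))):
1. ¬((p ∨ ¬q) ∨ ¬(□¬(p → q) ∧ ◇(p → q))), 0
2. ¬(p ∨ ¬q), 0
3. □¬(p → q) ∧ ◇(p → q), 0
4. ¬p, 0
5. q, 0
6. □¬(p → q), 0
7. ◇(p → q), 0
8. ¬(p → q), 0
9. p, 0
10. ¬q, 0
Accessibility: 0R0
Branch closes: p and ¬p both at 0.
All branches of the negation close; one closing branch shown above.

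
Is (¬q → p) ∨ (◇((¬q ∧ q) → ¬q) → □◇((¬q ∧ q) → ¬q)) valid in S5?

Tableau for the negation ¬((¬q → p) ∨ (◇((¬q ∧ q) → ¬q) → □◇((¬q ∧ q) → ¬q))):
1. ¬((¬q → p) ∨ (◇((¬q ∧ q) → ¬q) → □◇((¬q ∧ q) → ¬q))), u
2. ¬(¬q → p), u
3. ¬(◇((¬q ∧ q) → ¬q) → □◇((¬q ∧ q) → ¬q)), u
4. ¬q, u
5. ¬p, u
6. ◇((¬q ∧ q) → ¬q), u
7. ¬□◇((¬q ∧ q) → ¬q), u
8. (¬q ∧ q) → ¬q, v
9. ¬(¬q ∧ q), v
10. ¬q, v
11. ¬◇((¬q ∧ q) → ¬q), w
12. ¬((¬q ∧ q) → ¬q), u
13. ¬q ∧ q, u
14. q, u
Accessibility: uRu, uRv, uRw, vRu, vRv, vRw, wRu, wRv, wRw
Branch closes: q and ¬q both at u.
All branches of the negation close; one closing branch shown above.

Valid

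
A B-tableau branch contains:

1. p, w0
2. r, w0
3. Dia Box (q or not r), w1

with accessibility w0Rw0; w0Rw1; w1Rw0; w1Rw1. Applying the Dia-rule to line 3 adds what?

a fresh world w2 with w1Rw2, and Box (q or not r) at w2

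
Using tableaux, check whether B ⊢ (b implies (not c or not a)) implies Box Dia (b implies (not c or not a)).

Tableau for the negation not ((b implies (not c or not a)) implies Box Dia (b implies (not c or not a))):
1. not ((b implies (not c or not a)) implies Box Dia (b implies (not c or not a))), u
2. b implies (not c or not a), u
3. not Box Dia (b implies (not c or not a)), u
4. not c or not a, u
5. not a, u
6. not Dia (b implies (not c or not a)), v
7. not (b implies (not c or not a)), u
8. b, u
9. not (not c or not a), u
10. c, u
11. a, u
Accessibility: uRu, uRv, vRu, vRv
Branch closes: a and not a both at u.
Every branch of the negation's tableau closes; the branch above is one of them.

Yes, valid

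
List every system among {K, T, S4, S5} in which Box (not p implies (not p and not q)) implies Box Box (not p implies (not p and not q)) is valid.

S4, S5

S4-tableau for the negation not (Box (not p implies (not p and not q)) implies Box Box (not p implies (not p and not q))):
1. not (Box (not p implies (not p and not q)) implies Box Box (not p implies (not p and not q))), u
2. Box (not p implies (not p and not q)), u
3. not Box Box (not p implies (not p and not q)), u
4. not p implies (not p and not q), u
5. not p and not q, u
6. not p, u
7. not q, u
8. not Box (not p implies (not p and not q)), v
9. not p implies (not p and not q), v
10. not p and not q, v
11. not p, v
12. not q, v
13. not (not p implies (not p and not q)), w
14. not p, w
15. not (not p and not q), w
16. not p implies (not p and not q), w
17. q, w
18. not p and not q, w
19. not q, w
Accessibility: uRu, uRv, uRw, vRv, vRw, wRw
Branch closes: q and not q both at w.
Every branch closes (one shown): valid in S4, hence also in S5 (every theorem of S4 is a theorem of S5).
T-tableau for the negation not (Box (not p implies (not p and not q)) implies Box Box (not p implies (not p and not q))):
1. not (Box (not p implies (not p and not q)) implies Box Box (not p implies (not p and not q))), u
2. Box (not p implies (not p and not q)), u
3. not Box Box (not p implies (not p and not q)), u
4. not p implies (not p and not q), u
5. not p and not q, u
6. not p, u
7. not q, u
8. not Box (not p implies (not p and not q)), v
9. not p implies (not p and not q), v
10. not p and not q, v
11. not p, v
12. not q, v
13. not (not p implies (not p and not q)), w
14. not p, w
15. not (not p and not q), w
16. q, w
Accessibility: uRu, uRv, vRv, vRw, wRw
Complete open branch: countermodel on a T-frame, so not valid in T, nor in K (the same frame is also a K-frame).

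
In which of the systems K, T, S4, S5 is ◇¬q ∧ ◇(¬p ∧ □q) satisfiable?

K, T, S4

S5-tableau for the formula:
1. ◇¬q ∧ ◇(¬p ∧ □q), w0
2. ◇¬q, w0
3. ◇(¬p ∧ □q), w0
4. ¬q, w1
5. ¬p ∧ □q, w2
6. ¬p, w2
7. □q, w2
8. q, w0
9. q, w1
Accessibility: w0Rw0, w0Rw1, w0Rw2, w1Rw0, w1Rw1, w1Rw2, w2Rw0, w2Rw1, w2Rw2
Branch closes: q and ¬q both at w1.
Every branch closes (one shown): unsatisfiable in S5.
S4-tableau for the formula:
1. ◇¬q ∧ ◇(¬p ∧ □q), w0
2. ◇¬q, w0
3. ◇(¬p ∧ □q), w0
4. ¬q, w1
5. ¬p ∧ □q, w2
6. ¬p, w2
7. □q, w2
8. q, w2
Accessibility: w0Rw0, w0Rw1, w0Rw2, w1Rw1, w2Rw2
Complete open branch: satisfiable in S4, hence also in K, T (this S4-model is also a K-model and a T-model).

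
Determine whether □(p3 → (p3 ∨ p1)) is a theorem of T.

Tableau for the negation ¬□(p3 → (p3 ∨ p1)):
1. ¬□(p3 → (p3 ∨ p1)), 0
2. ¬(p3 → (p3 ∨ p1)), 1   [¬□-rule on 1: fresh world 1, 0R1]
3. p3, 1   [¬→-rule on 2]
4. ¬(p3 ∨ p1), 1   [¬→-rule on 2]
5. ¬p3, 1   [¬∨-rule on 4]
6. ¬p1, 1   [¬∨-rule on 4]
Accessibility: 0R0, 0R1, 1R1
Branch closes: p3 and ¬p3 both at 1.
All branches of the negation close; one closing branch shown above.

Valid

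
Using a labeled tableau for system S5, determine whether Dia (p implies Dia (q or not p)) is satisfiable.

1. Dia (p implies Dia (q or not p)), u
2. p implies Dia (q or not p), v   [Dia-rule on 1: fresh world v, uRv]
3. Dia (q or not p), v   [implies-rule on 2 (branches; this branch)]
4. q or not p, w   [Dia-rule on 3: fresh world w, vRw]
5. not p, w   [or-rule on 4 (branches; this branch)]
Accessibility: uRu, uRv, uRw, vRu, vRv, vRw, wRu, wRv, wRw

Satisfiable (open branch found)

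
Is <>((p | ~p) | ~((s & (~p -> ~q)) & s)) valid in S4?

Yes, valid

Tableau for the negation ~<>((p | ~p) | ~((s & (~p -> ~q)) & s)):
1. ~<>((p | ~p) | ~((s & (~p -> ~q)) & s)), w0
2. ~((p | ~p) | ~((s & (~p -> ~q)) & s)), w0   [~<>-rule on 1 via w0Rw0]
3. ~(p | ~p), w0   [~|-rule on 2]
4. (s & (~p -> ~q)) & s, w0   [~|-rule on 2]
5. ~p, w0   [~|-rule on 3]
6. p, w0   [~|-rule on 3]
Accessibility: w0Rw0
Branch closes: p and ~p both at w0.
Every branch of the negation's tableau closes; the branch above is one of them.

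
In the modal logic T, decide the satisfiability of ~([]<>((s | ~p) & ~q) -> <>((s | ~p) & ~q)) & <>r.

Unsatisfiable

1. ~([]<>((s | ~p) & ~q) -> <>((s | ~p) & ~q)) & <>r, u
2. ~([]<>((s | ~p) & ~q) -> <>((s | ~p) & ~q)), u
3. <>r, u
4. []<>((s | ~p) & ~q), u
5. ~<>((s | ~p) & ~q), u
6. <>((s | ~p) & ~q), u
7. ~((s | ~p) & ~q), u
8. ~(s | ~p), u
9. ~s, u
10. p, u
11. r, v
12. <>((s | ~p) & ~q), v
13. ~((s | ~p) & ~q), v
14. ~(s | ~p), v
15. ~s, v
16. p, v
17. (s | ~p) & ~q, w
18. s | ~p, w
19. ~q, w
20. <>((s | ~p) & ~q), w
21. ~((s | ~p) & ~q), w
22. ~p, w
23. ~(s | ~p), w
24. ~s, w
25. p, w
Accessibility: uRu, uRv, uRw, vRv, wRw
Branch closes: p and ~p both at w.
Every branch closes; the branch above is one of them.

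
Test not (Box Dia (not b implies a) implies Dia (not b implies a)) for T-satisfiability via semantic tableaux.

1. not (Box Dia (not b implies a) implies Dia (not b implies a)), w0
2. Box Dia (not b implies a), w0
3. not Dia (not b implies a), w0
4. Dia (not b implies a), w0
5. not (not b implies a), w0
6. not b, w0
7. not a, w0
8. not b implies a, w1
9. Dia (not b implies a), w1
10. not (not b implies a), w1
11. not b, w1
12. not a, w1
13. a, w1
Accessibility: w0Rw0, w0Rw1, w1Rw1
Branch closes: a and not a both at w1.
All branches of the tableau close; one closing branch shown above.

No, unsatisfiable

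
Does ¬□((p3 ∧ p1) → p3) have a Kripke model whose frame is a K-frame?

1. ¬□((p3 ∧ p1) → p3), w0
2. ¬((p3 ∧ p1) → p3), w1   [¬□-rule on 1: fresh world w1, w0Rw1]
3. p3 ∧ p1, w1   [¬→-rule on 2]
4. ¬p3, w1   [¬→-rule on 2]
5. p3, w1   [∧-rule on 3]
6. p1, w1   [∧-rule on 3]
Accessibility: w0Rw1
Branch closes: p3 and ¬p3 both at w1.
(One branch shown.) All branches close.

Unsatisfiable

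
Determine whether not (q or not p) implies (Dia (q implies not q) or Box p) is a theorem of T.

Tableau for the negation not (not (q or not p) implies (Dia (q implies not q) or Box p)):
1. not (not (q or not p) implies (Dia (q implies not q) or Box p)), u
2. not (q or not p), u
3. not (Dia (q implies not q) or Box p), u
4. not q, u
5. p, u
6. not Dia (q implies not q), u
7. not Box p, u
8. not (q implies not q), u
9. q, u
Accessibility: uRu
Branch closes: q and not q both at u.
All branches of the negation close; one closing branch shown above.

Valid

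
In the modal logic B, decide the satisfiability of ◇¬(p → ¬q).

Yes, satisfiable

1. ◇¬(p → ¬q), 0
2. ¬(p → ¬q), 1
3. p, 1
4. q, 1
Accessibility: 0R0, 0R1, 1R0, 1R1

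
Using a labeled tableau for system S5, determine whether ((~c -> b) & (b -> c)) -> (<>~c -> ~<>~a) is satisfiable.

Satisfiable

1. ((~c -> b) & (b -> c)) -> (<>~c -> ~<>~a), u
2. <>~c -> ~<>~a, u   [->-rule on 1 (branches; this branch)]
3. ~<>~a, u   [->-rule on 2 (branches; this branch)]
4. a, u   [~<>-rule on 3 via uRu]
Accessibility: uRu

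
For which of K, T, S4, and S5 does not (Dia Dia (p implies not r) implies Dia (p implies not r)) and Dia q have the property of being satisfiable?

S4-tableau for the formula:
1. not (Dia Dia (p implies not r) implies Dia (p implies not r)) and Dia q, w0
2. not (Dia Dia (p implies not r) implies Dia (p implies not r)), w0
3. Dia q, w0
4. Dia Dia (p implies not r), w0
5. not Dia (p implies not r), w0
6. not (p implies not r), w0
7. p, w0
8. r, w0
9. q, w1
10. not (p implies not r), w1
11. p, w1
12. r, w1
13. Dia (p implies not r), w2
14. not (p implies not r), w2
15. p, w2
16. r, w2
17. p implies not r, w3
18. not (p implies not r), w3
19. p, w3
20. r, w3
21. not r, w3
Accessibility: w0Rw0, w0Rw1, w0Rw2, w0Rw3, w1Rw1, w2Rw2, w2Rw3, w3Rw3
Branch closes: r and not r both at w3.
Every branch closes (one shown): unsatisfiable in S4, hence also in S5 (every S5-frame is an S4-frame).
T-tableau for the formula:
1. not (Dia Dia (p implies not r) implies Dia (p implies not r)) and Dia q, w0
2. not (Dia Dia (p implies not r) implies Dia (p implies not r)), w0
3. Dia q, w0
4. Dia Dia (p implies not r), w0
5. not Dia (p implies not r), w0
6. not (p implies not r), w0
7. p, w0
8. r, w0
9. q, w1
10. not (p implies not r), w1
11. p, w1
12. r, w1
13. Dia (p implies not r), w2
14. not (p implies not r), w2
15. p, w2
16. r, w2
17. p implies not r, w3
18. not r, w3
Accessibility: w0Rw0, w0Rw1, w0Rw2, w1Rw1, w2Rw2, w2Rw3, w3Rw3
Complete open branch: satisfiable in T, hence also in K (this T-model is also a K-model).

K, T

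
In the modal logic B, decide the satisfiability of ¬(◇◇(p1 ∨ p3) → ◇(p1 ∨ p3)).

Satisfiable (open branch found)

1. ¬(◇◇(p1 ∨ p3) → ◇(p1 ∨ p3)), u
2. ◇◇(p1 ∨ p3), u
3. ¬◇(p1 ∨ p3), u
4. ¬(p1 ∨ p3), u
5. ¬p1, u
6. ¬p3, u
7. ◇(p1 ∨ p3), v
8. ¬(p1 ∨ p3), v
9. ¬p1, v
10. ¬p3, v
11. p1 ∨ p3, w
12. p3, w
Accessibility: uRu, uRv, vRu, vRv, vRw, wRv, wRw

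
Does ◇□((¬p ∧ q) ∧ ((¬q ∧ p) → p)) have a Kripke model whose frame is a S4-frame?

Yes, satisfiable

1. ◇□((¬p ∧ q) ∧ ((¬q ∧ p) → p)), w0
2. □((¬p ∧ q) ∧ ((¬q ∧ p) → p)), w1
3. (¬p ∧ q) ∧ ((¬q ∧ p) → p), w1
4. ¬p ∧ q, w1
5. (¬q ∧ p) → p, w1
6. ¬p, w1
7. q, w1
8. ¬(¬q ∧ p), w1
Accessibility: w0Rw0, w0Rw1, w1Rw1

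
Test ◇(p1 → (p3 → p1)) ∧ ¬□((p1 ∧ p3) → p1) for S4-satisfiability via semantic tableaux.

Unsatisfiable

1. ◇(p1 → (p3 → p1)) ∧ ¬□((p1 ∧ p3) → p1), u
2. ◇(p1 → (p3 → p1)), u   [∧-rule on 1]
3. ¬□((p1 ∧ p3) → p1), u   [∧-rule on 1]
4. p1 → (p3 → p1), v   [◇-rule on 2: fresh world v, uRv]
5. p3 → p1, v   [→-rule on 4 (branches; this branch)]
6. p1, v   [→-rule on 5 (branches; this branch)]
7. ¬((p1 ∧ p3) → p1), w   [¬□-rule on 3: fresh world w, uRw]
8. p1 ∧ p3, w   [¬→-rule on 7]
9. ¬p1, w   [¬→-rule on 7]
10. p1, w   [∧-rule on 8]
11. p3, w   [∧-rule on 8]
Accessibility: uRu, uRv, uRw, vRv, wRw
Branch closes: p1 and ¬p1 both at w.
Every branch closes; the branch above is one of them.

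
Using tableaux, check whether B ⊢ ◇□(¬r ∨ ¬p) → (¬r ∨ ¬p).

Tableau for the negation ¬(◇□(¬r ∨ ¬p) → (¬r ∨ ¬p)):
1. ¬(◇□(¬r ∨ ¬p) → (¬r ∨ ¬p)), w0
2. ◇□(¬r ∨ ¬p), w0   [¬→-rule on 1]
3. ¬(¬r ∨ ¬p), w0   [¬→-rule on 1]
4. r, w0   [¬∨-rule on 3]
5. p, w0   [¬∨-rule on 3]
6. □(¬r ∨ ¬p), w1   [◇-rule on 2: fresh world w1, w0Rw1]
7. ¬r ∨ ¬p, w0   [□-rule on 6 via w1Rw0]
8. ¬r ∨ ¬p, w1   [□-rule on 6 via w1Rw1]
9. ¬p, w0   [∨-rule on 7 (branches; this branch)]
Accessibility: w0Rw0, w0Rw1, w1Rw0, w1Rw1
Branch closes: p and ¬p both at w0.
Every branch of the negation's tableau closes; the branch above is one of them.

Yes, valid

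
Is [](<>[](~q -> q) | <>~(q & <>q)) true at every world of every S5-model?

Valid in S5

Tableau for the negation ~[](<>[](~q -> q) | <>~(q & <>q)):
1. ~[](<>[](~q -> q) | <>~(q & <>q)), 0
2. ~(<>[](~q -> q) | <>~(q & <>q)), 1   [~[]-rule on 1: fresh world 1, 0R1]
3. ~<>[](~q -> q), 1   [~|-rule on 2]
4. ~<>~(q & <>q), 1   [~|-rule on 2]
5. ~[](~q -> q), 0   [~<>-rule on 3 via 1R0]
6. ~[](~q -> q), 1   [~<>-rule on 3 via 1R1]
7. q & <>q, 0   [~<>-rule on 4 via 1R0]
8. q, 0   [&-rule on 7]
9. <>q, 0   [&-rule on 7]
10. q & <>q, 1   [~<>-rule on 4 via 1R1]
11. q, 1   [&-rule on 10]
12. <>q, 1   [&-rule on 10]
13. ~(~q -> q), 2   [~[]-rule on 5: fresh world 2, 0R2]
14. ~q, 2   [~->-rule on 13]
15. ~[](~q -> q), 2   [~<>-rule on 3 via 1R2]
16. q & <>q, 2   [~<>-rule on 4 via 1R2]
17. q, 2   [&-rule on 16]
18. <>q, 2   [&-rule on 16]
Accessibility: 0R0, 0R1, 0R2, 1R0, 1R1, 1R2, 2R0, 2R1, 2R2
Branch closes: q and ~q both at 2.
All branches of the negation close; one closing branch shown above.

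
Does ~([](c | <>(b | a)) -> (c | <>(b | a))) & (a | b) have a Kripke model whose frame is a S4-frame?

Unsatisfiable (every branch closes)

1. ~([](c | <>(b | a)) -> (c | <>(b | a))) & (a | b), w0
2. ~([](c | <>(b | a)) -> (c | <>(b | a))), w0   [&-rule on 1]
3. a | b, w0   [&-rule on 1]
4. [](c | <>(b | a)), w0   [~->-rule on 2]
5. ~(c | <>(b | a)), w0   [~->-rule on 2]
6. ~c, w0   [~|-rule on 5]
7. ~<>(b | a), w0   [~|-rule on 5]
8. c | <>(b | a), w0   [[]-rule on 4 via w0Rw0]
9. ~(b | a), w0   [~<>-rule on 7 via w0Rw0]
10. ~b, w0   [~|-rule on 9]
11. ~a, w0   [~|-rule on 9]
12. b, w0   [|-rule on 3 (branches; this branch)]
Accessibility: w0Rw0
Branch closes: b and ~b both at w0.
(One branch shown.) All branches close.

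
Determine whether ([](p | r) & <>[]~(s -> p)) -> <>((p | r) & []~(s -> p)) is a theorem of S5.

Tableau for the negation ~(([](p | r) & <>[]~(s -> p)) -> <>((p | r) & []~(s -> p))):
1. ~(([](p | r) & <>[]~(s -> p)) -> <>((p | r) & []~(s -> p))), 0
2. [](p | r) & <>[]~(s -> p), 0   [~->-rule on 1]
3. ~<>((p | r) & []~(s -> p)), 0   [~->-rule on 1]
4. [](p | r), 0   [&-rule on 2]
5. <>[]~(s -> p), 0   [&-rule on 2]
6. ~((p | r) & []~(s -> p)), 0   [~<>-rule on 3 via 0R0]
7. p | r, 0   [[]-rule on 4 via 0R0]
8. ~[]~(s -> p), 0   [~&-rule on 6 (branches; this branch)]
9. r, 0   [|-rule on 7 (branches; this branch)]
10. []~(s -> p), 1   [<>-rule on 5: fresh world 1, 0R1]
11. ~((p | r) & []~(s -> p)), 1   [~<>-rule on 3 via 0R1]
12. p | r, 1   [[]-rule on 4 via 0R1]
13. ~(s -> p), 0   [[]-rule on 10 via 1R0]
14. s, 0   [~->-rule on 13]
15. ~p, 0   [~->-rule on 13]
16. ~(s -> p), 1   [[]-rule on 10 via 1R1]
17. s, 1   [~->-rule on 16]
18. ~p, 1   [~->-rule on 16]
19. ~[]~(s -> p), 1   [~&-rule on 11 (branches; this branch)]
20. r, 1   [|-rule on 12 (branches; this branch)]
21. s -> p, 2   [~[]-rule on 8: fresh world 2, 0R2]
22. ~((p | r) & []~(s -> p)), 2   [~<>-rule on 3 via 0R2]
23. p | r, 2   [[]-rule on 4 via 0R2]
24. ~(s -> p), 2   [[]-rule on 10 via 1R2]
25. s, 2   [~->-rule on 24]
26. ~p, 2   [~->-rule on 24]
27. p, 2   [->-rule on 21 (branches; this branch)]
Accessibility: 0R0, 0R1, 0R2, 1R0, 1R1, 1R2, 2R0, 2R1, 2R2
Branch closes: p and ~p both at 2.
All branches of the negation close; one closing branch shown above.

Valid in S5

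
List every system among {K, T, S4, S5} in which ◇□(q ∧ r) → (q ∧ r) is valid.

S5

S5-tableau for the negation ¬(◇□(q ∧ r) → (q ∧ r)):
1. ¬(◇□(q ∧ r) → (q ∧ r)), u
2. ◇□(q ∧ r), u
3. ¬(q ∧ r), u
4. ¬r, u
5. □(q ∧ r), v
6. q ∧ r, u
7. q, u
8. r, u
Accessibility: uRu, uRv, vRu, vRv
Branch closes: r and ¬r both at u.
Every branch closes (one shown): valid in S5.
S4-tableau for the negation ¬(◇□(q ∧ r) → (q ∧ r)):
1. ¬(◇□(q ∧ r) → (q ∧ r)), u
2. ◇□(q ∧ r), u
3. ¬(q ∧ r), u
4. ¬r, u
5. □(q ∧ r), v
6. q ∧ r, v
7. q, v
8. r, v
Accessibility: uRu, uRv, vRv
Complete open branch: countermodel on an S4-frame, so not valid in S4, nor in K, T (the same frame is also a K-frame and a T-frame).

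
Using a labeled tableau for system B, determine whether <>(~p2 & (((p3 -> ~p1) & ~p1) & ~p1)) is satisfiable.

1. <>(~p2 & (((p3 -> ~p1) & ~p1) & ~p1)), 0
2. ~p2 & (((p3 -> ~p1) & ~p1) & ~p1), 1
3. ~p2, 1
4. ((p3 -> ~p1) & ~p1) & ~p1, 1
5. (p3 -> ~p1) & ~p1, 1
6. ~p1, 1
7. p3 -> ~p1, 1
Accessibility: 0R0, 0R1, 1R0, 1R1

Satisfiable (open branch found)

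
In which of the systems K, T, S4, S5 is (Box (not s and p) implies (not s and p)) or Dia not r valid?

T, S4, S5

K-tableau for the negation not ((Box (not s and p) implies (not s and p)) or Dia not r):
1. not ((Box (not s and p) implies (not s and p)) or Dia not r), u
2. not (Box (not s and p) implies (not s and p)), u
3. not Dia not r, u
4. Box (not s and p), u
5. not (not s and p), u
6. not p, u
Complete open branch: countermodel on a K-frame, so not valid in K.
T-tableau for the negation not ((Box (not s and p) implies (not s and p)) or Dia not r):
1. not ((Box (not s and p) implies (not s and p)) or Dia not r), u
2. not (Box (not s and p) implies (not s and p)), u
3. not Dia not r, u
4. Box (not s and p), u
5. not (not s and p), u
6. r, u
7. not s and p, u
8. not s, u
9. p, u
10. not p, u
Accessibility: uRu
Branch closes: p and not p both at u.
Every branch closes (one shown): valid in T, hence also in S4, S5 (every theorem of T is a theorem of S4 and S5).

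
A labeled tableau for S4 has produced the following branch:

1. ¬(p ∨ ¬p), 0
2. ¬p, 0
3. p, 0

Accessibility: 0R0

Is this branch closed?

Both p and ¬p appear at 0.

Closed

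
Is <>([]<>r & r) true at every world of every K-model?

Tableau for the negation ~<>([]<>r & r):
1. ~<>([]<>r & r), 0
The negation has an open branch (countermodel exists).

No, not valid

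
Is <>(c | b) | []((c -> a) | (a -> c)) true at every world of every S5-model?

Valid in S5

Tableau for the negation ~(<>(c | b) | []((c -> a) | (a -> c))):
1. ~(<>(c | b) | []((c -> a) | (a -> c))), w0
2. ~<>(c | b), w0   [~|-rule on 1]
3. ~[]((c -> a) | (a -> c)), w0   [~|-rule on 1]
4. ~(c | b), w0   [~<>-rule on 2 via w0Rw0]
5. ~c, w0   [~|-rule on 4]
6. ~b, w0   [~|-rule on 4]
7. ~((c -> a) | (a -> c)), w1   [~[]-rule on 3: fresh world w1, w0Rw1]
8. ~(c -> a), w1   [~|-rule on 7]
9. ~(a -> c), w1   [~|-rule on 7]
10. c, w1   [~->-rule on 8]
11. ~a, w1   [~->-rule on 8]
12. a, w1   [~->-rule on 9]
13. ~c, w1   [~->-rule on 9]
Accessibility: w0Rw0, w0Rw1, w1Rw0, w1Rw1
Branch closes: a and ~a both at w1.
Every branch of the negation's tableau closes; the branch above is one of them.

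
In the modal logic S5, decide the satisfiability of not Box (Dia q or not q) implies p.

Satisfiable (open branch found)

1. not Box (Dia q or not q) implies p, w0
2. p, w0   [implies-rule on 1 (branches; this branch)]
Accessibility: w0Rw0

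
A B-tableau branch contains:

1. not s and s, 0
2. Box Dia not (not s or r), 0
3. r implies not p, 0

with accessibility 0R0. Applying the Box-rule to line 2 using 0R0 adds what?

Dia not (not s or r), 0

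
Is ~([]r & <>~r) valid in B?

Valid

Tableau for the negation []r & <>~r:
1. []r & <>~r, 0
2. []r, 0
3. <>~r, 0
4. r, 0
5. ~r, 1
6. r, 1
Accessibility: 0R0, 0R1, 1R0, 1R1
Branch closes: r and ~r both at 1.
All branches of the negation close; one closing branch shown above.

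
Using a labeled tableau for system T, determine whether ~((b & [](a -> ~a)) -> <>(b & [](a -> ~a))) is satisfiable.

1. ~((b & [](a -> ~a)) -> <>(b & [](a -> ~a))), u
2. b & [](a -> ~a), u   [~->-rule on 1]
3. ~<>(b & [](a -> ~a)), u   [~->-rule on 1]
4. b, u   [&-rule on 2]
5. [](a -> ~a), u   [&-rule on 2]
6. ~(b & [](a -> ~a)), u   [~<>-rule on 3 via uRu]
7. a -> ~a, u   [[]-rule on 5 via uRu]
8. ~[](a -> ~a), u   [~&-rule on 6 (branches; this branch)]
9. ~a, u   [->-rule on 7 (branches; this branch)]
10. ~(a -> ~a), v   [~[]-rule on 8: fresh world v, uRv]
11. a, v   [~->-rule on 10]
12. ~(b & [](a -> ~a)), v   [~<>-rule on 3 via uRv]
13. a -> ~a, v   [[]-rule on 5 via uRv]
14. ~[](a -> ~a), v   [~&-rule on 12 (branches; this branch)]
15. ~a, v   [->-rule on 13 (branches; this branch)]
Accessibility: uRu, uRv, vRv
Branch closes: a and ~a both at v.
(One branch shown.) All branches close.

No, unsatisfiable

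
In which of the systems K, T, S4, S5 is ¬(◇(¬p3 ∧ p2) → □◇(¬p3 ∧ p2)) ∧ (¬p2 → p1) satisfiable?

S5-tableau for the formula:
1. ¬(◇(¬p3 ∧ p2) → □◇(¬p3 ∧ p2)) ∧ (¬p2 → p1), 0
2. ¬(◇(¬p3 ∧ p2) → □◇(¬p3 ∧ p2)), 0
3. ¬p2 → p1, 0
4. ◇(¬p3 ∧ p2), 0
5. ¬□◇(¬p3 ∧ p2), 0
6. p1, 0
7. ¬p3 ∧ p2, 1
8. ¬p3, 1
9. p2, 1
10. ¬◇(¬p3 ∧ p2), 2
11. ¬(¬p3 ∧ p2), 0
12. ¬(¬p3 ∧ p2), 1
13. ¬(¬p3 ∧ p2), 2
14. ¬p2, 0
15. ¬p2, 1
Accessibility: 0R0, 0R1, 0R2, 1R0, 1R1, 1R2, 2R0, 2R1, 2R2
Branch closes: p2 and ¬p2 both at 1.
Every branch closes (one shown): unsatisfiable in S5.
S4-tableau for the formula:
1. ¬(◇(¬p3 ∧ p2) → □◇(¬p3 ∧ p2)) ∧ (¬p2 → p1), 0
2. ¬(◇(¬p3 ∧ p2) → □◇(¬p3 ∧ p2)), 0
3. ¬p2 → p1, 0
4. ◇(¬p3 ∧ p2), 0
5. ¬□◇(¬p3 ∧ p2), 0
6. p1, 0
7. ¬p3 ∧ p2, 1
8. ¬p3, 1
9. p2, 1
10. ¬◇(¬p3 ∧ p2), 2
11. ¬(¬p3 ∧ p2), 2
12. ¬p2, 2
Accessibility: 0R0, 0R1, 0R2, 1R1, 2R2
Complete open branch: satisfiable in S4, hence also in K, T (this S4-model is also a K-model and a T-model).

K, T, S4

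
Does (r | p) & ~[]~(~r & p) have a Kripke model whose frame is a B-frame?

Satisfiable

1. (r | p) & ~[]~(~r & p), w0
2. r | p, w0
3. ~[]~(~r & p), w0
4. p, w0
5. ~r & p, w1
6. ~r, w1
7. p, w1
Accessibility: w0Rw0, w0Rw1, w1Rw0, w1Rw1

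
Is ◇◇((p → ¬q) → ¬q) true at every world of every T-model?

No, not valid

Tableau for the negation ¬◇◇((p → ¬q) → ¬q):
1. ¬◇◇((p → ¬q) → ¬q), u
2. ¬◇((p → ¬q) → ¬q), u   [¬◇-rule on 1 via uRu]
3. ¬((p → ¬q) → ¬q), u   [¬◇-rule on 2 via uRu]
4. p → ¬q, u   [¬→-rule on 3]
5. q, u   [¬→-rule on 3]
6. ¬p, u   [→-rule on 4 (branches; this branch)]
Accessibility: uRu
The negation has an open branch (countermodel exists).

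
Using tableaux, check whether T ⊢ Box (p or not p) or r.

Valid

Tableau for the negation not (Box (p or not p) or r):
1. not (Box (p or not p) or r), w0
2. not Box (p or not p), w0   [neg-or-rule on 1]
3. not r, w0   [neg-or-rule on 1]
4. not (p or not p), w1   [neg-Box-rule on 2: fresh world w1, w0Rw1]
5. not p, w1   [neg-or-rule on 4]
6. p, w1   [neg-or-rule on 4]
Accessibility: w0Rw0, w0Rw1, w1Rw1
Branch closes: p and not p both at w1.
All branches of the negation close; one closing branch shown above.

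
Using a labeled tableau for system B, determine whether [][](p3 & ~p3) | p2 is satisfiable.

Satisfiable (open branch found)

1. [][](p3 & ~p3) | p2, 0
2. p2, 0
Accessibility: 0R0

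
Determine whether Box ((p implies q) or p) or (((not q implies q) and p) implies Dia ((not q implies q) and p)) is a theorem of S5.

Valid in S5

Tableau for the negation not (Box ((p implies q) or p) or (((not q implies q) and p) implies Dia ((not q implies q) and p))):
1. not (Box ((p implies q) or p) or (((not q implies q) and p) implies Dia ((not q implies q) and p))), u
2. not Box ((p implies q) or p), u
3. not (((not q implies q) and p) implies Dia ((not q implies q) and p)), u
4. (not q implies q) and p, u
5. not Dia ((not q implies q) and p), u
6. not q implies q, u
7. p, u
8. not ((not q implies q) and p), u
9. q, u
10. not (not q implies q), u
11. not q, u
Accessibility: uRu
Branch closes: q and not q both at u.
Every branch of the negation's tableau closes; the branch above is one of them.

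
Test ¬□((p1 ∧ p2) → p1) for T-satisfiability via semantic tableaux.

1. ¬□((p1 ∧ p2) → p1), w0
2. ¬((p1 ∧ p2) → p1), w1
3. p1 ∧ p2, w1
4. ¬p1, w1
5. p1, w1
6. p2, w1
Accessibility: w0Rw0, w0Rw1, w1Rw1
Branch closes: p1 and ¬p1 both at w1.
(One branch shown.) All branches close.

Unsatisfiable (every branch closes)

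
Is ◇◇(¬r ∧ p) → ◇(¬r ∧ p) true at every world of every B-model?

Tableau for the negation ¬(◇◇(¬r ∧ p) → ◇(¬r ∧ p)):
1. ¬(◇◇(¬r ∧ p) → ◇(¬r ∧ p)), w0
2. ◇◇(¬r ∧ p), w0
3. ¬◇(¬r ∧ p), w0
4. ¬(¬r ∧ p), w0
5. ¬p, w0
6. ◇(¬r ∧ p), w1
7. ¬(¬r ∧ p), w1
8. ¬p, w1
9. ¬r ∧ p, w2
10. ¬r, w2
11. p, w2
Accessibility: w0Rw0, w0Rw1, w1Rw0, w1Rw1, w1Rw2, w2Rw1, w2Rw2
The negation has an open branch (countermodel exists).

Invalid (countermodel exists)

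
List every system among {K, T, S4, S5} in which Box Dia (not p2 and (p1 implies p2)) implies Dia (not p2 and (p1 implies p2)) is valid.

T-tableau for the negation not (Box Dia (not p2 and (p1 implies p2)) implies Dia (not p2 and (p1 implies p2))):
1. not (Box Dia (not p2 and (p1 implies p2)) implies Dia (not p2 and (p1 implies p2))), w0
2. Box Dia (not p2 and (p1 implies p2)), w0
3. not Dia (not p2 and (p1 implies p2)), w0
4. Dia (not p2 and (p1 implies p2)), w0
5. not (not p2 and (p1 implies p2)), w0
6. not (p1 implies p2), w0
7. p1, w0
8. not p2, w0
9. not p2 and (p1 implies p2), w1
10. not p2, w1
11. p1 implies p2, w1
12. Dia (not p2 and (p1 implies p2)), w1
13. not (not p2 and (p1 implies p2)), w1
14. not p1, w1
15. not (p1 implies p2), w1
16. p1, w1
Accessibility: w0Rw0, w0Rw1, w1Rw1
Branch closes: p1 and not p1 both at w1.
Every branch closes (one shown): valid in T, hence also in S4, S5 (every theorem of T is a theorem of S4 and S5).
K-tableau for the negation not (Box Dia (not p2 and (p1 implies p2)) implies Dia (not p2 and (p1 implies p2))):
1. not (Box Dia (not p2 and (p1 implies p2)) implies Dia (not p2 and (p1 implies p2))), w0
2. Box Dia (not p2 and (p1 implies p2)), w0
3. not Dia (not p2 and (p1 implies p2)), w0
Complete open branch: countermodel on a K-frame, so not valid in K.

T, S4, S5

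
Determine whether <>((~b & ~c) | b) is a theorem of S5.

Tableau for the negation ~<>((~b & ~c) | b):
1. ~<>((~b & ~c) | b), w0
2. ~((~b & ~c) | b), w0
3. ~(~b & ~c), w0
4. ~b, w0
5. c, w0
Accessibility: w0Rw0
The negation has an open branch (countermodel exists).

Invalid (countermodel exists)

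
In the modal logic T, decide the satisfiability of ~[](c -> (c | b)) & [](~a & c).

Unsatisfiable

1. ~[](c -> (c | b)) & [](~a & c), 0
2. ~[](c -> (c | b)), 0   [&-rule on 1]
3. [](~a & c), 0   [&-rule on 1]
4. ~a & c, 0   [[]-rule on 3 via 0R0]
5. ~a, 0   [&-rule on 4]
6. c, 0   [&-rule on 4]
7. ~(c -> (c | b)), 1   [~[]-rule on 2: fresh world 1, 0R1]
8. c, 1   [~->-rule on 7]
9. ~(c | b), 1   [~->-rule on 7]
10. ~c, 1   [~|-rule on 9]
11. ~b, 1   [~|-rule on 9]
Accessibility: 0R0, 0R1, 1R1
Branch closes: c and ~c both at 1.
Every branch closes; the branch above is one of them.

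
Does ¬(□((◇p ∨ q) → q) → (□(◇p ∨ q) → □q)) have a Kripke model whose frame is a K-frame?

1. ¬(□((◇p ∨ q) → q) → (□(◇p ∨ q) → □q)), 0
2. □((◇p ∨ q) → q), 0
3. ¬(□(◇p ∨ q) → □q), 0
4. □(◇p ∨ q), 0
5. ¬□q, 0
6. ¬q, 1
7. (◇p ∨ q) → q, 1
8. ◇p ∨ q, 1
9. ¬(◇p ∨ q), 1
10. ¬◇p, 1
11. ◇p, 1
12. p, 2
13. ¬p, 2
Accessibility: 0R1, 1R2
Branch closes: p and ¬p both at 2.
All branches of the tableau close; one closing branch shown above.

Unsatisfiable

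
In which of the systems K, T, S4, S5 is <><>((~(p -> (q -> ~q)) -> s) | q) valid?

T-tableau for the negation ~<><>((~(p -> (q -> ~q)) -> s) | q):
1. ~<><>((~(p -> (q -> ~q)) -> s) | q), w0
2. ~<>((~(p -> (q -> ~q)) -> s) | q), w0   [~<>-rule on 1 via w0Rw0]
3. ~((~(p -> (q -> ~q)) -> s) | q), w0   [~<>-rule on 2 via w0Rw0]
4. ~(~(p -> (q -> ~q)) -> s), w0   [~|-rule on 3]
5. ~q, w0   [~|-rule on 3]
6. ~(p -> (q -> ~q)), w0   [~->-rule on 4]
7. ~s, w0   [~->-rule on 4]
8. p, w0   [~->-rule on 6]
9. ~(q -> ~q), w0   [~->-rule on 6]
10. q, w0   [~->-rule on 9]
Accessibility: w0Rw0
Branch closes: q and ~q both at w0.
Every branch closes (one shown): valid in T, hence also in S4, S5 (every theorem of T is a theorem of S4 and S5).
K-tableau for the negation ~<><>((~(p -> (q -> ~q)) -> s) | q):
1. ~<><>((~(p -> (q -> ~q)) -> s) | q), w0
Complete open branch: countermodel on a K-frame, so not valid in K.

T, S4, S5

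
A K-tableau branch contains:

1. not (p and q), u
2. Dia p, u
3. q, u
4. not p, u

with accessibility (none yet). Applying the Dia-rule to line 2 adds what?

a fresh world v with uRv, and p at v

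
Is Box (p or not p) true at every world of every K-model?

Tableau for the negation not Box (p or not p):
1. not Box (p or not p), u
2. not (p or not p), v
3. not p, v
4. p, v
Accessibility: uRv
Branch closes: p and not p both at v.
Every branch of the negation's tableau closes; the branch above is one of them.

Yes, valid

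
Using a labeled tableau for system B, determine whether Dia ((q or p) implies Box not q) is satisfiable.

1. Dia ((q or p) implies Box not q), u
2. (q or p) implies Box not q, v   [Dia-rule on 1: fresh world v, uRv]
3. Box not q, v   [implies-rule on 2 (branches; this branch)]
4. not q, u   [Box-rule on 3 via vRu]
5. not q, v   [Box-rule on 3 via vRv]
Accessibility: uRu, uRv, vRu, vRv

Satisfiable (open branch found)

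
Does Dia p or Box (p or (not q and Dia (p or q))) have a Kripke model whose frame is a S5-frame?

1. Dia p or Box (p or (not q and Dia (p or q))), w0
2. Box (p or (not q and Dia (p or q))), w0   [or-rule on 1 (branches; this branch)]
3. p or (not q and Dia (p or q)), w0   [Box-rule on 2 via w0Rw0]
4. not q and Dia (p or q), w0   [or-rule on 3 (branches; this branch)]
5. not q, w0   [and-rule on 4]
6. Dia (p or q), w0   [and-rule on 4]
7. p or q, w1   [Dia-rule on 6: fresh world w1, w0Rw1]
8. p or (not q and Dia (p or q)), w1   [Box-rule on 2 via w0Rw1]
9. q, w1   [or-rule on 7 (branches; this branch)]
10. p, w1   [or-rule on 8 (branches; this branch)]
Accessibility: w0Rw0, w0Rw1, w1Rw0, w1Rw1

Satisfiable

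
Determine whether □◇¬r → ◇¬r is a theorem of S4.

Yes, valid

Tableau for the negation ¬(□◇¬r → ◇¬r):
1. ¬(□◇¬r → ◇¬r), u
2. □◇¬r, u   [¬→-rule on 1]
3. ¬◇¬r, u   [¬→-rule on 1]
4. ◇¬r, u   [□-rule on 2 via uRu]
5. r, u   [¬◇-rule on 3 via uRu]
6. ¬r, v   [◇-rule on 4: fresh world v, uRv]
7. ◇¬r, v   [□-rule on 2 via uRv]
8. r, v   [¬◇-rule on 3 via uRv]
Accessibility: uRu, uRv, vRv
Branch closes: r and ¬r both at v.
Every branch of the negation's tableau closes; the branch above is one of them.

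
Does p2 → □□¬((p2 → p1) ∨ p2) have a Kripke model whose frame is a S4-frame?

1. p2 → □□¬((p2 → p1) ∨ p2), w0
2. ¬p2, w0
Accessibility: w0Rw0

Satisfiable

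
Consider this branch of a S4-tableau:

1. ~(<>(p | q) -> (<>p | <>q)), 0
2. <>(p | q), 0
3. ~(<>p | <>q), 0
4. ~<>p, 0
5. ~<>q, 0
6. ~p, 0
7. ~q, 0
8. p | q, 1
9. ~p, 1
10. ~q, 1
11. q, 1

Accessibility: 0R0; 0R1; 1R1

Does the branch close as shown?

Closed

Both q and ~q appear at 1.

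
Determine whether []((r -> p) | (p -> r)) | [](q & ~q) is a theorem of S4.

Yes, valid

Tableau for the negation ~([]((r -> p) | (p -> r)) | [](q & ~q)):
1. ~([]((r -> p) | (p -> r)) | [](q & ~q)), 0
2. ~[]((r -> p) | (p -> r)), 0
3. ~[](q & ~q), 0
4. ~((r -> p) | (p -> r)), 1
5. ~(r -> p), 1
6. ~(p -> r), 1
7. r, 1
8. ~p, 1
9. p, 1
10. ~r, 1
Accessibility: 0R0, 0R1, 1R1
Branch closes: p and ~p both at 1.
All branches of the negation close; one closing branch shown above.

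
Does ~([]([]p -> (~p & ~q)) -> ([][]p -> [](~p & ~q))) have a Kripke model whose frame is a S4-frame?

Unsatisfiable (every branch closes)

1. ~([]([]p -> (~p & ~q)) -> ([][]p -> [](~p & ~q))), w0
2. []([]p -> (~p & ~q)), w0
3. ~([][]p -> [](~p & ~q)), w0
4. [][]p, w0
5. ~[](~p & ~q), w0
6. []p -> (~p & ~q), w0
7. []p, w0
8. p, w0
9. ~[]p, w0
10. ~(~p & ~q), w1
11. []p -> (~p & ~q), w1
12. []p, w1
13. p, w1
14. q, w1
15. ~[]p, w1
16. ~p, w2
17. []p -> (~p & ~q), w2
18. []p, w2
19. p, w2
Accessibility: w0Rw0, w0Rw1, w0Rw2, w1Rw1, w2Rw2
Branch closes: p and ~p both at w2.
(One branch shown.) All branches close.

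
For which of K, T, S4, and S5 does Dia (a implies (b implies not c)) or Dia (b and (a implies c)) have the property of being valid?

K-tableau for the negation not (Dia (a implies (b implies not c)) or Dia (b and (a implies c))):
1. not (Dia (a implies (b implies not c)) or Dia (b and (a implies c))), w0
2. not Dia (a implies (b implies not c)), w0
3. not Dia (b and (a implies c)), w0
Complete open branch: countermodel on a K-frame, so not valid in K.
T-tableau for the negation not (Dia (a implies (b implies not c)) or Dia (b and (a implies c))):
1. not (Dia (a implies (b implies not c)) or Dia (b and (a implies c))), w0
2. not Dia (a implies (b implies not c)), w0
3. not Dia (b and (a implies c)), w0
4. not (a implies (b implies not c)), w0
5. a, w0
6. not (b implies not c), w0
7. b, w0
8. c, w0
9. not (b and (a implies c)), w0
10. not (a implies c), w0
11. not c, w0
Accessibility: w0Rw0
Branch closes: c and not c both at w0.
Every branch closes (one shown): valid in T, hence also in S4, S5 (every theorem of T is a theorem of S4 and S5).

T, S4, S5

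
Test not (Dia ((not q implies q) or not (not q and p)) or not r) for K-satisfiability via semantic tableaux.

1. not (Dia ((not q implies q) or not (not q and p)) or not r), w0
2. not Dia ((not q implies q) or not (not q and p)), w0
3. r, w0

Satisfiable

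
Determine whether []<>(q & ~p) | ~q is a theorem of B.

Not valid

Tableau for the negation ~([]<>(q & ~p) | ~q):
1. ~([]<>(q & ~p) | ~q), 0
2. ~[]<>(q & ~p), 0
3. q, 0
4. ~<>(q & ~p), 1
5. ~(q & ~p), 0
6. ~(q & ~p), 1
7. p, 0
8. p, 1
Accessibility: 0R0, 0R1, 1R0, 1R1
The negation has an open branch (countermodel exists).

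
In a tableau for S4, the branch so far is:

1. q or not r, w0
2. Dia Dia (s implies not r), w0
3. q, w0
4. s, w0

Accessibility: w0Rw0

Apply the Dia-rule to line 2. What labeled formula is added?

a fresh world w1 with w0Rw1, and Dia (s implies not r) at w1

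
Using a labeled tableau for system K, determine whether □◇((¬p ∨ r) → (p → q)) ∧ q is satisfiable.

Satisfiable

1. □◇((¬p ∨ r) → (p → q)) ∧ q, w0
2. □◇((¬p ∨ r) → (p → q)), w0   [∧-rule on 1]
3. q, w0   [∧-rule on 1]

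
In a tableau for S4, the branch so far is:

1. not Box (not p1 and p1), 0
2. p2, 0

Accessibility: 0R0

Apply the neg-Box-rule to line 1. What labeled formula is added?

a fresh world 1 with 0R1, and not (not p1 and p1) at 1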